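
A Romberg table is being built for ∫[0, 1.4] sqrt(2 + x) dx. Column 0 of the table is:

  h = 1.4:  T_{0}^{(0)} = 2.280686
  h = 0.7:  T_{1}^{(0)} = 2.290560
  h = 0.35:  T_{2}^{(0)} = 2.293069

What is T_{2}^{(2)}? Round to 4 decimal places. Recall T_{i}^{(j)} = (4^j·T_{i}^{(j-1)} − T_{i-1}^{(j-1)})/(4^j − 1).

T_{1}^{(1)} = 2.290560 + (2.290560 − 2.280686)/3 = 2.293851
T_{2}^{(1)} = (4·2.293069 − 2.290560) / 3 = 2.293905
T_{2}^{(2)} = (16·2.293905 − 2.293851) / 15 = 2.293909

2.2939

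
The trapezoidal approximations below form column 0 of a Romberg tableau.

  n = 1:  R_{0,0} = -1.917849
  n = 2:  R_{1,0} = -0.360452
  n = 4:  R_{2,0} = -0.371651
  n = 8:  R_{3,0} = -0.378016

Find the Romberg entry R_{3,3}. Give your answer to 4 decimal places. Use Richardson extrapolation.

-0.3800

Richardson extrapolation on the trapezoidal column (denominator 4−1=3):
R_{1,1} = (4·(-0.360452) − (-1.917849)) / 3 = 0.158680
R_{2,1} = -0.371651 + (-0.371651 − (-0.360452))/3 = -0.375384
R_{3,1} = -0.378016 + (-0.378016 − (-0.371651))/3 = -0.380138
R_{2,2} = -0.375384 + (-0.375384 − 0.158680)/15 = -0.410988
R_{3,2} = -0.380138 + (-0.380138 − (-0.375384))/15 = -0.380455
R_{3,3} = (64·(-0.380455) − (-0.410988)) / 63 = -0.379970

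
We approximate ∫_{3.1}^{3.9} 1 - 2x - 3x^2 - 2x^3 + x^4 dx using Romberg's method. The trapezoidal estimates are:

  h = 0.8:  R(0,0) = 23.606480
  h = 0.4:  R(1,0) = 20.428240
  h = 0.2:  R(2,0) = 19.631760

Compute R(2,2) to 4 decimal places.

Richardson extrapolation on the trapezoidal column (denominator 4−1=3):
R(1,1) = 20.428240 + (20.428240 − 23.606480)/3 = 19.368827
R(2,1) = 19.631760 + (19.631760 − 20.428240)/3 = 19.366267
R(2,2) = (16·19.366267 − 19.368827) / 15 = 19.366096

19.3661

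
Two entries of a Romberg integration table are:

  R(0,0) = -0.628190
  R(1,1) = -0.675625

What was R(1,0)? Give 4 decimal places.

-0.6638

From R(1,1) = (4·R(1,0) − R(0,0))/3, solve for R(1,0):
4·R(1,0) = 3·(-0.675625) + (-0.628190) = -2.655065
R(1,0) = -0.663766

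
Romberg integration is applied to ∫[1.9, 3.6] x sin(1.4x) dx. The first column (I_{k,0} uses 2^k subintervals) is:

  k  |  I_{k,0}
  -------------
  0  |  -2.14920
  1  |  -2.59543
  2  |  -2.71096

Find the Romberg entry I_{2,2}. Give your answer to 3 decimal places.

I_{1,1} = -2.59543 + (-2.59543 − (-2.14920))/3 = -2.74417
I_{2,1} = -2.71096 + (-2.71096 − (-2.59543))/3 = -2.74947
I_{2,2} = -2.74947 + (-2.74947 − (-2.74417))/15 = -2.74982
(Column j=1 coincides with Simpson's rule on the same nodes.)

-2.750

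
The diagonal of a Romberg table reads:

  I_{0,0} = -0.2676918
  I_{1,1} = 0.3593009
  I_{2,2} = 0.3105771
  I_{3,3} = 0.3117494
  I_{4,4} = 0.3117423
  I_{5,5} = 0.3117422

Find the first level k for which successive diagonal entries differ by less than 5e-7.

|I_{1,1} − I_{0,0}| = 0.6269927 ≥ 5e-7
|I_{2,2} − I_{1,1}| = 0.0487238 ≥ 5e-7
|I_{3,3} − I_{2,2}| = 0.0011723 ≥ 5e-7
|I_{4,4} − I_{3,3}| = 0.0000071 ≥ 5e-7
|I_{5,5} − I_{4,4}| = 0.0000001 < 5e-7

k = 5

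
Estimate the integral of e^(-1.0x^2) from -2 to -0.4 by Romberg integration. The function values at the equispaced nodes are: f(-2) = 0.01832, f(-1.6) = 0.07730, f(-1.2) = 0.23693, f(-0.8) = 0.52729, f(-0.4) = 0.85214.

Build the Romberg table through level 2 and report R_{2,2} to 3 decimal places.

0.503

R_{0,0} (trapezoid, 1 panel, h=1.6000): 0.69637
R_{1,0} (trapezoid, 2 panels, h=0.8000): 0.53773
R_{2,0} (trapezoid, 4 panels, h=0.4000): 0.51070
R_{1,1} = 0.53773 + (0.53773 − 0.69637)/3 = 0.48485
R_{2,1} = 0.51070 + (0.51070 − 0.53773)/3 = 0.50169
R_{2,2} = 0.50169 + (0.50169 − 0.48485)/15 = 0.50281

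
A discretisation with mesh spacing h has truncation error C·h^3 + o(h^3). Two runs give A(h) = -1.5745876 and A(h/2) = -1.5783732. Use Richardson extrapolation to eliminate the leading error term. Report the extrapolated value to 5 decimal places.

Extrapolated value = (8·A(h/2) − A(h)) / (8 − 1)
= (8·(-1.5783732) − (-1.5745876)) / 7
= -11.0523980 / 7 = -1.5789140

-1.57891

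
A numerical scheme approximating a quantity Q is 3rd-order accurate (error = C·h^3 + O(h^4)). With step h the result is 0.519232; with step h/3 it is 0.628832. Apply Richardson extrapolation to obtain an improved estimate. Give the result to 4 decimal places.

The leading error scales as h^3; refining by a factor of 3 reduces it by 3^3 = 27.
Extrapolated value = (27·A(h/3) − A(h)) / (27 − 1)
= (27·0.628832 − 0.519232) / 26
= 16.459232 / 26 = 0.633047

0.6330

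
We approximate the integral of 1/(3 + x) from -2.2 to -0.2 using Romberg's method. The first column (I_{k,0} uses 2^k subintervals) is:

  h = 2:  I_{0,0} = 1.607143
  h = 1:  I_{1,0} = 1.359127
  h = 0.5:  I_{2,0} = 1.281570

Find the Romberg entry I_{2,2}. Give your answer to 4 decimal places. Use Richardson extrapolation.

I_{1,1} = 1.359127 + (1.359127 − 1.607143)/3 = 1.276455
I_{2,1} = 1.281570 + (1.281570 − 1.359127)/3 = 1.255718
I_{2,2} = (16·1.255718 − 1.276455) / 15 = 1.254336
(Column j=1 coincides with Simpson's rule on the same nodes.)

1.2543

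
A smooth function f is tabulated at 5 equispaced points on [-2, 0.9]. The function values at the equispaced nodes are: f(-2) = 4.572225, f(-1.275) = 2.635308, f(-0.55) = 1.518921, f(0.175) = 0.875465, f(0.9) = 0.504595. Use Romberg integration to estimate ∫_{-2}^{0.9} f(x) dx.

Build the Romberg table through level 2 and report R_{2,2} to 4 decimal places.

5.3524

R_{0,0} (trapezoid, 1 panel, h=2.9000): 7.361389
R_{1,0} (trapezoid, 2 panels, h=1.4500): 5.883130
R_{2,0} (trapezoid, 4 panels, h=0.7250): 5.486875
R_{1,1} = 5.883130 + (5.883130 − 7.361389)/3 = 5.390377
R_{2,1} = 5.486875 + (5.486875 − 5.883130)/3 = 5.354790
R_{2,2} = 5.354790 + (5.354790 − 5.390377)/15 = 5.352418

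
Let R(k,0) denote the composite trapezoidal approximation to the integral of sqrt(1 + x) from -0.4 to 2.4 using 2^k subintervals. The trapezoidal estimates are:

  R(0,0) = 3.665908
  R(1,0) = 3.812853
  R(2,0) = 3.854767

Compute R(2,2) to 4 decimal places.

R(1,1) = 3.812853 + (3.812853 − 3.665908)/3 = 3.861835
R(2,1) = (4·3.854767 − 3.812853) / 3 = 3.868738
R(2,2) = 3.868738 + (3.868738 − 3.861835)/15 = 3.869198

3.8692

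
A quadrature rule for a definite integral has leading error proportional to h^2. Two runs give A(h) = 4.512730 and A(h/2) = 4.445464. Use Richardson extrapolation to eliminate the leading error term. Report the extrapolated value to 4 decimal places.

4.4230

The leading error scales as h^2; refining by a factor of 2 reduces it by 2^2 = 4.
Extrapolated value = (4·A(h/2) − A(h)) / (4 − 1)
= (4·4.445464 − 4.512730) / 3
= 13.269126 / 3 = 4.423042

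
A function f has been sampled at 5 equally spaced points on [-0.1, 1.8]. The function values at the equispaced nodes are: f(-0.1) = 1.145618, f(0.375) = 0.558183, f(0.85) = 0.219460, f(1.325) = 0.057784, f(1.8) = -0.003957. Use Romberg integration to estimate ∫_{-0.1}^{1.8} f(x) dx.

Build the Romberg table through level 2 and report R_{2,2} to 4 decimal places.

0.6404

R_{0,0} (trapezoid, 1 panel, h=1.9000): 1.084578
R_{1,0} (trapezoid, 2 panels, h=0.9500): 0.750776
R_{2,0} (trapezoid, 4 panels, h=0.4750): 0.667972
R_{1,1} = 0.750776 + (0.750776 − 1.084578)/3 = 0.639509
R_{2,1} = 0.667972 + (0.667972 − 0.750776)/3 = 0.640371
R_{2,2} = 0.640371 + (0.640371 − 0.639509)/15 = 0.640428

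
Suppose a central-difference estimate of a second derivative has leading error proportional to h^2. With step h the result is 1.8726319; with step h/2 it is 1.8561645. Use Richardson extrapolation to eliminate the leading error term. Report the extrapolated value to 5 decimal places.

Extrapolated value = (4·A(h/2) − A(h)) / (4 − 1)
= (4·1.8561645 − 1.8726319) / 3
= 5.5520261 / 3 = 1.8506754

1.85068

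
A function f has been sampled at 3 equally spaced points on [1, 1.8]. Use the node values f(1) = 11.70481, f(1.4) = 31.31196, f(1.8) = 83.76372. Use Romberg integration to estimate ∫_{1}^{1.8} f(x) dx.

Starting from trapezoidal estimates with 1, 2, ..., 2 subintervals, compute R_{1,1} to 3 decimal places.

R_{0,0} (trapezoid, 1 panel, h=0.8000): 38.18741
R_{1,0} (trapezoid, 2 panels, h=0.4000): 31.61849
R_{1,1} = 31.61849 + (31.61849 − 38.18741)/3 = 29.42885

29.429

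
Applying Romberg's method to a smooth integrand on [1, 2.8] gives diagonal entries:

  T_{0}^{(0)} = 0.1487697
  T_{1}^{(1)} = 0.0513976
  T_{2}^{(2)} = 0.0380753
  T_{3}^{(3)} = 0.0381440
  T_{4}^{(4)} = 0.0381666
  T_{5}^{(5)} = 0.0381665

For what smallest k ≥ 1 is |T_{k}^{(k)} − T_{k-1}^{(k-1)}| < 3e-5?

k = 4

|T_{1}^{(1)} − T_{0}^{(0)}| = 0.0973721 ≥ 3e-5
|T_{2}^{(2)} − T_{1}^{(1)}| = 0.0133223 ≥ 3e-5
|T_{3}^{(3)} − T_{2}^{(2)}| = 0.0000687 ≥ 3e-5
|T_{4}^{(4)} − T_{3}^{(3)}| = 0.0000226 < 3e-5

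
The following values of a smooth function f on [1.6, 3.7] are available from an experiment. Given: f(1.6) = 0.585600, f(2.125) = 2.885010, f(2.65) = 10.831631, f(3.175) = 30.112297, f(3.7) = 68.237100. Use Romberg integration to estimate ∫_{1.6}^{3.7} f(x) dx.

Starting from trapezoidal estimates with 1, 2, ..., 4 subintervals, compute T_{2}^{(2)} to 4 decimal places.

38.9119

T_{0}^{(0)} (trapezoid, 1 panel, h=2.1000): 72.263835
T_{1}^{(0)} (trapezoid, 2 panels, h=1.0500): 47.505130
T_{2}^{(0)} (trapezoid, 4 panels, h=0.5250): 41.076151
T_{1}^{(1)} = 47.505130 + (47.505130 − 72.263835)/3 = 39.252228
T_{2}^{(1)} = 41.076151 + (41.076151 − 47.505130)/3 = 38.933158
T_{2}^{(2)} = 38.933158 + (38.933158 − 39.252228)/15 = 38.911887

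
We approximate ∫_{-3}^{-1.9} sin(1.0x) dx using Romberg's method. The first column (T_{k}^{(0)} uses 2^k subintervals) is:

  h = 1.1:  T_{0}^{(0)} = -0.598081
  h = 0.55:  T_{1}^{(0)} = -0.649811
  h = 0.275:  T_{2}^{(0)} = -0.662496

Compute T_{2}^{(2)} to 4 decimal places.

T_{1}^{(1)} = -0.649811 + (-0.649811 − (-0.598081))/3 = -0.667054
T_{2}^{(1)} = (4·(-0.662496) − (-0.649811)) / 3 = -0.666724
T_{2}^{(2)} = -0.666724 + (-0.666724 − (-0.667054))/15 = -0.666702

-0.6667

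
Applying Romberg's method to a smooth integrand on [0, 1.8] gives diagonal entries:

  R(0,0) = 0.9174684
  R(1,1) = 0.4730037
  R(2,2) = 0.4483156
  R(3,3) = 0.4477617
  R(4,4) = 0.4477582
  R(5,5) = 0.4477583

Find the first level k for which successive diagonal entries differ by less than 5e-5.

k = 4

|R(1,1) − R(0,0)| = 0.4444647 ≥ 5e-5
|R(2,2) − R(1,1)| = 0.0246881 ≥ 5e-5
|R(3,3) − R(2,2)| = 0.0005539 ≥ 5e-5
|R(4,4) − R(3,3)| = 0.0000035 < 5e-5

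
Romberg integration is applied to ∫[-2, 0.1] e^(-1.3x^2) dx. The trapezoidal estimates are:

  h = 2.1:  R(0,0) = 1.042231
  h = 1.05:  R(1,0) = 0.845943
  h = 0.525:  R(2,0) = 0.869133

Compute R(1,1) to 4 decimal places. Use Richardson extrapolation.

0.7805

Richardson extrapolation on the trapezoidal column (denominator 4−1=3):
R(1,1) = (4·0.845943 − 1.042231) / 3 = 0.780514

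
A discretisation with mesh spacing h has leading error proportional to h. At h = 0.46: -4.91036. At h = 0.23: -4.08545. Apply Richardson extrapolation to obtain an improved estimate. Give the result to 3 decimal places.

-3.261

The leading error scales as h; refining by a factor of 2 reduces it by 2^1 = 2.
Extrapolated value = (2·A(h/2) − A(h)) / (2 − 1)
= (2·(-4.08545) − (-4.91036)) / 1
= -3.26054 / 1 = -3.26054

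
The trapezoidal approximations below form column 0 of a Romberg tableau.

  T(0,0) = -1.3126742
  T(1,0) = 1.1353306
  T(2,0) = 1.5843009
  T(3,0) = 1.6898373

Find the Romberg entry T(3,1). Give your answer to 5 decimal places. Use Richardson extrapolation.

T(3,1) = 1.6898373 + (1.6898373 − 1.5843009)/3 = 1.7250161

1.72502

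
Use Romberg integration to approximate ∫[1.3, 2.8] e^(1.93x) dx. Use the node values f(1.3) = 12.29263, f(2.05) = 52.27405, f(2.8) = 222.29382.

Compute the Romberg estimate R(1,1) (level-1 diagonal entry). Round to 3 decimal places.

110.921

R(0,0) (trapezoid, 1 panel, h=1.5000): 175.93984
R(1,0) (trapezoid, 2 panels, h=0.7500): 127.17546
R(1,1) = 127.17546 + (127.17546 − 175.93984)/3 = 110.92067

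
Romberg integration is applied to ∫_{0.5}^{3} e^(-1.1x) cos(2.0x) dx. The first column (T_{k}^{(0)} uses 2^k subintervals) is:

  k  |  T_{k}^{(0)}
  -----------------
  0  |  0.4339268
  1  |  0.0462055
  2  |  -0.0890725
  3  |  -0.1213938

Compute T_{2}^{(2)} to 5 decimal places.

-0.13757

Richardson extrapolation on the trapezoidal column (denominator 4−1=3):
T_{1}^{(1)} = (4·0.0462055 − 0.4339268) / 3 = -0.0830349
T_{2}^{(1)} = (4·(-0.0890725) − 0.0462055) / 3 = -0.1341652
T_{2}^{(2)} = -0.1341652 + (-0.1341652 − (-0.0830349))/15 = -0.1375739
(Column j=1 coincides with Simpson's rule on the same nodes.)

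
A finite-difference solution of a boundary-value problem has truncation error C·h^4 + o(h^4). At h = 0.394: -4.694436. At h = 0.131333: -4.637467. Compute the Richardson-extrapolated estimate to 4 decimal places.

Extrapolated value = (81·A(h/3) − A(h)) / (81 − 1)
= (81·(-4.637467) − (-4.694436)) / 80
= -370.940391 / 80 = -4.636755

-4.6368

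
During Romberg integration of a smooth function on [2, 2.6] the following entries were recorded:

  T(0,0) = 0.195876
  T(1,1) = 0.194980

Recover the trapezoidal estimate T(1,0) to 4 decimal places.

0.1952

From T(1,1) = (4·T(1,0) − T(0,0))/3, solve for T(1,0):
4·T(1,0) = 3·0.194980 + 0.195876 = 0.780816
T(1,0) = 0.195204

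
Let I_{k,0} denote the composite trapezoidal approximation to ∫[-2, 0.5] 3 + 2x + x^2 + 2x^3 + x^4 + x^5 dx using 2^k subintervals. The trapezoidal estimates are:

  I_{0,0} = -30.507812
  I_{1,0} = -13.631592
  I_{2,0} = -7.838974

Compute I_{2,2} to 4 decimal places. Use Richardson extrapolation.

Richardson extrapolation on the trapezoidal column (denominator 4−1=3):
I_{1,1} = -13.631592 + (-13.631592 − (-30.507812))/3 = -8.006185
I_{2,1} = -7.838974 + (-7.838974 − (-13.631592))/3 = -5.908101
I_{2,2} = -5.908101 + (-5.908101 − (-8.006185))/15 = -5.768229

-5.7682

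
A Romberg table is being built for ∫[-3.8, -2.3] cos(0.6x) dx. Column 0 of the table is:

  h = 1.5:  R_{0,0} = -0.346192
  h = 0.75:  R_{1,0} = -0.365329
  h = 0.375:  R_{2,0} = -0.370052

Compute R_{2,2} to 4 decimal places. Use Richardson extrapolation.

-0.3716

Richardson extrapolation on the trapezoidal column (denominator 4−1=3):
R_{1,1} = -0.365329 + (-0.365329 − (-0.346192))/3 = -0.371708
R_{2,1} = -0.370052 + (-0.370052 − (-0.365329))/3 = -0.371626
R_{2,2} = (16·(-0.371626) − (-0.371708)) / 15 = -0.371621
(Column j=1 coincides with Simpson's rule on the same nodes.)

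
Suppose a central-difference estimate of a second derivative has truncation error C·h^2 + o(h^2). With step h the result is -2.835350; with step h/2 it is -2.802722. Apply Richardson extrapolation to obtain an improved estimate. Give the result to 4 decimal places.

-2.7918

Extrapolated value = (4·A(h/2) − A(h)) / (4 − 1)
= (4·(-2.802722) − (-2.835350)) / 3
= -8.375538 / 3 = -2.791846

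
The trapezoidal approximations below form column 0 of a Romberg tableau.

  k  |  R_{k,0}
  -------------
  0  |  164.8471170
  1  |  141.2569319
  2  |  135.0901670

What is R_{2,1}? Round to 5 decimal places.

133.03458

R_{2,1} = (4·135.0901670 − 141.2569319) / 3 = 133.0345787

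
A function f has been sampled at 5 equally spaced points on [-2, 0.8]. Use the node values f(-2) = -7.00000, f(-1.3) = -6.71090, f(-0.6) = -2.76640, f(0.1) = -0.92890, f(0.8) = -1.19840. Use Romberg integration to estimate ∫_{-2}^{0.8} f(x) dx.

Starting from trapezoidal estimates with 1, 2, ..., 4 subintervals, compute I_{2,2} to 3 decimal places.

-10.424

I_{0,0} (trapezoid, 1 panel, h=2.8000): -11.47776
I_{1,0} (trapezoid, 2 panels, h=1.4000): -9.61184
I_{2,0} (trapezoid, 4 panels, h=0.7000): -10.15378
I_{1,1} = -9.61184 + (-9.61184 − (-11.47776))/3 = -8.98987
I_{2,1} = -10.15378 + (-10.15378 − (-9.61184))/3 = -10.33443
I_{2,2} = -10.33443 + (-10.33443 − (-8.98987))/15 = -10.42407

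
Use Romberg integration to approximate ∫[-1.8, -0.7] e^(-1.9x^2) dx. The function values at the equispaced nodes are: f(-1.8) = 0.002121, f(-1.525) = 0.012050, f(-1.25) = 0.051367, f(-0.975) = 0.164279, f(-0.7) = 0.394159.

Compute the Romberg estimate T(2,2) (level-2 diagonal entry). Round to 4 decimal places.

0.1104

T(0,0) (trapezoid, 1 panel, h=1.1000): 0.217954
T(1,0) (trapezoid, 2 panels, h=0.5500): 0.137229
T(2,0) (trapezoid, 4 panels, h=0.2750): 0.117105
T(1,1) = 0.137229 + (0.137229 − 0.217954)/3 = 0.110321
T(2,1) = 0.117105 + (0.117105 − 0.137229)/3 = 0.110397
T(2,2) = 0.110397 + (0.110397 − 0.110321)/15 = 0.110402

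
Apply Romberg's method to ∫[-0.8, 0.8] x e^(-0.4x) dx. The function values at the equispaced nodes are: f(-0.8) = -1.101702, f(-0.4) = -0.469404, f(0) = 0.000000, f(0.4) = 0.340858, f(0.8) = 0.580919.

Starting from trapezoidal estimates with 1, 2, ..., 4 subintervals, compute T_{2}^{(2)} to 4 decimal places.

-0.1379

T_{0}^{(0)} (trapezoid, 1 panel, h=1.6000): -0.416626
T_{1}^{(0)} (trapezoid, 2 panels, h=0.8000): -0.208313
T_{2}^{(0)} (trapezoid, 4 panels, h=0.4000): -0.155575
T_{1}^{(1)} = -0.208313 + (-0.208313 − (-0.416626))/3 = -0.138875
T_{2}^{(1)} = -0.155575 + (-0.155575 − (-0.208313))/3 = -0.137996
T_{2}^{(2)} = -0.137996 + (-0.137996 − (-0.138875))/15 = -0.137937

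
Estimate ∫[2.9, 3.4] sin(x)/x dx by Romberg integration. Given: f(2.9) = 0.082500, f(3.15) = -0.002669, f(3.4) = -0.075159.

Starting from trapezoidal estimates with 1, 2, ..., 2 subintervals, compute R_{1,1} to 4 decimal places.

-0.0003

R_{0,0} (trapezoid, 1 panel, h=0.5000): 0.001835
R_{1,0} (trapezoid, 2 panels, h=0.2500): 0.000250
R_{1,1} = 0.000250 + (0.000250 − 0.001835)/3 = -0.000278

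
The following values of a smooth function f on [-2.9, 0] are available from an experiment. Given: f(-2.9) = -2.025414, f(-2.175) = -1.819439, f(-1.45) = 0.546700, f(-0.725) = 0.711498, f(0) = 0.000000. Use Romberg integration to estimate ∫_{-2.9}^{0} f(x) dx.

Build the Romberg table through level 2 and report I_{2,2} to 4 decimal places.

I_{0,0} (trapezoid, 1 panel, h=2.9000): -2.936850
I_{1,0} (trapezoid, 2 panels, h=1.4500): -0.675710
I_{2,0} (trapezoid, 4 panels, h=0.7250): -1.141112
I_{1,1} = -0.675710 + (-0.675710 − (-2.936850))/3 = 0.078003
I_{2,1} = -1.141112 + (-1.141112 − (-0.675710))/3 = -1.296246
I_{2,2} = -1.296246 + (-1.296246 − 0.078003)/15 = -1.387863

-1.3879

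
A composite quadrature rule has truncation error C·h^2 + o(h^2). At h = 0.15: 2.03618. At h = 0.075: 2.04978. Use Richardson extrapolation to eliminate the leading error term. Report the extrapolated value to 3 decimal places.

The leading error scales as h^2; refining by a factor of 2 reduces it by 2^2 = 4.
Extrapolated value = (4·A(h/2) − A(h)) / (4 − 1)
= (4·2.04978 − 2.03618) / 3
= 6.16294 / 3 = 2.05431

2.054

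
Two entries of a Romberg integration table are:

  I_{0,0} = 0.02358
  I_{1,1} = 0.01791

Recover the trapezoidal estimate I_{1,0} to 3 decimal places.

From I_{1,1} = (4·I_{1,0} − I_{0,0})/3, solve for I_{1,0}:
4·I_{1,0} = 3·0.01791 + 0.02358 = 0.07731
I_{1,0} = 0.01933

0.019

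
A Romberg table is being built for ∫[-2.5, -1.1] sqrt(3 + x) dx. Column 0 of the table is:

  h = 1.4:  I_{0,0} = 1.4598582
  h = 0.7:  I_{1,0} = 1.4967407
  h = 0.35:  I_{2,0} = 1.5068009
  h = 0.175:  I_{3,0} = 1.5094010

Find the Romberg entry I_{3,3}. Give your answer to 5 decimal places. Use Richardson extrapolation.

1.51028

I_{1,1} = (4·1.4967407 − 1.4598582) / 3 = 1.5090349
I_{2,1} = (4·1.5068009 − 1.4967407) / 3 = 1.5101543
I_{3,1} = (4·1.5094010 − 1.5068009) / 3 = 1.5102677
I_{2,2} = 1.5101543 + (1.5101543 − 1.5090349)/15 = 1.5102289
I_{3,2} = 1.5102677 + (1.5102677 − 1.5101543)/15 = 1.5102753
I_{3,3} = 1.5102753 + (1.5102753 − 1.5102289)/63 = 1.5102760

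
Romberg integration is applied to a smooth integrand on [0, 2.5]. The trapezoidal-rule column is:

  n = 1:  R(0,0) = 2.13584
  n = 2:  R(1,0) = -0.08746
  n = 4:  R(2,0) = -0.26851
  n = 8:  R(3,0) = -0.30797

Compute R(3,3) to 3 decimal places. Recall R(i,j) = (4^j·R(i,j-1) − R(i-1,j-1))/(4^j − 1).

Richardson extrapolation on the trapezoidal column (denominator 4−1=3):
R(1,1) = -0.08746 + (-0.08746 − 2.13584)/3 = -0.82856
R(2,1) = (4·(-0.26851) − (-0.08746)) / 3 = -0.32886
R(3,1) = -0.30797 + (-0.30797 − (-0.26851))/3 = -0.32112
R(2,2) = -0.32886 + (-0.32886 − (-0.82856))/15 = -0.29555
R(3,2) = (16·(-0.32112) − (-0.32886)) / 15 = -0.32060
R(3,3) = (64·(-0.32060) − (-0.29555)) / 63 = -0.32100

-0.321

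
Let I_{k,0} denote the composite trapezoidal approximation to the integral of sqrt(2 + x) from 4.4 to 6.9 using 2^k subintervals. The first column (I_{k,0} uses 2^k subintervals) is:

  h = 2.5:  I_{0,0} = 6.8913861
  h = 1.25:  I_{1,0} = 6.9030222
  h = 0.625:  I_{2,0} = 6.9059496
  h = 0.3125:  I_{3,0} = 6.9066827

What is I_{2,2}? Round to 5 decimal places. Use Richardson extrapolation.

6.90693

I_{1,1} = (4·6.9030222 − 6.8913861) / 3 = 6.9069009
I_{2,1} = 6.9059496 + (6.9059496 − 6.9030222)/3 = 6.9069254
I_{2,2} = 6.9069254 + (6.9069254 − 6.9069009)/15 = 6.9069270
(Column j=1 coincides with Simpson's rule on the same nodes.)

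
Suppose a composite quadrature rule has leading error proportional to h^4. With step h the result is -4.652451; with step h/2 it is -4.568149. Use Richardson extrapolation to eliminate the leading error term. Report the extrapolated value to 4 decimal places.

The leading error scales as h^4; refining by a factor of 2 reduces it by 2^4 = 16.
Extrapolated value = (16·A(h/2) − A(h)) / (16 − 1)
= (16·(-4.568149) − (-4.652451)) / 15
= -68.437933 / 15 = -4.562529

-4.5625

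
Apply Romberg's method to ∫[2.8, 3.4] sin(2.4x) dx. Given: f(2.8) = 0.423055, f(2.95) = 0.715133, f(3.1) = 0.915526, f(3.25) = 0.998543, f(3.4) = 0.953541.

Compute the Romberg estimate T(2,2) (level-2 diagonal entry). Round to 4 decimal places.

T(0,0) (trapezoid, 1 panel, h=0.6000): 0.412979
T(1,0) (trapezoid, 2 panels, h=0.3000): 0.481147
T(2,0) (trapezoid, 4 panels, h=0.1500): 0.497625
T(1,1) = 0.481147 + (0.481147 − 0.412979)/3 = 0.503870
T(2,1) = 0.497625 + (0.497625 − 0.481147)/3 = 0.503118
T(2,2) = 0.503118 + (0.503118 − 0.503870)/15 = 0.503068

0.5031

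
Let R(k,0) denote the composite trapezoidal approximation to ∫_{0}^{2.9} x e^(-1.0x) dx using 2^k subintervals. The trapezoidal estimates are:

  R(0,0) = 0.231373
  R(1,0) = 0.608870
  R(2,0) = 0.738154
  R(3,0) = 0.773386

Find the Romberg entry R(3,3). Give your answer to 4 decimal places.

0.7854

Richardson extrapolation on the trapezoidal column (denominator 4−1=3):
R(1,1) = (4·0.608870 − 0.231373) / 3 = 0.734702
R(2,1) = (4·0.738154 − 0.608870) / 3 = 0.781249
R(3,1) = 0.773386 + (0.773386 − 0.738154)/3 = 0.785130
R(2,2) = (16·0.781249 − 0.734702) / 15 = 0.784352
R(3,2) = (16·0.785130 − 0.781249) / 15 = 0.785389
R(3,3) = (64·0.785389 − 0.784352) / 63 = 0.785405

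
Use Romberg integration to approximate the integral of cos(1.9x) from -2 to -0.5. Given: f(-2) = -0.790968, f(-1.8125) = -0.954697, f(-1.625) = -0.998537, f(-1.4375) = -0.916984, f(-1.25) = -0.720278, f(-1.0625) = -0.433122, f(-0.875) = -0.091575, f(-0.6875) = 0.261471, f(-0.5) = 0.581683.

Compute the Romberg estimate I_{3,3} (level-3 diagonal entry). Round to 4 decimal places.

-0.7501

I_{0,0} (trapezoid, 1 panel, h=1.5000): -0.156964
I_{1,0} (trapezoid, 2 panels, h=0.7500): -0.618690
I_{2,0} (trapezoid, 4 panels, h=0.3750): -0.718137
I_{3,0} (trapezoid, 8 panels, h=0.1875): -0.742193
I_{1,1} = -0.618690 + (-0.618690 − (-0.156964))/3 = -0.772599
I_{2,1} = -0.718137 + (-0.718137 − (-0.618690))/3 = -0.751286
I_{3,1} = -0.742193 + (-0.742193 − (-0.718137))/3 = -0.750212
I_{2,2} = -0.751286 + (-0.751286 − (-0.772599))/15 = -0.749865
I_{3,2} = -0.750212 + (-0.750212 − (-0.751286))/15 = -0.750140
I_{3,3} = -0.750140 + (-0.750140 − (-0.749865))/63 = -0.750144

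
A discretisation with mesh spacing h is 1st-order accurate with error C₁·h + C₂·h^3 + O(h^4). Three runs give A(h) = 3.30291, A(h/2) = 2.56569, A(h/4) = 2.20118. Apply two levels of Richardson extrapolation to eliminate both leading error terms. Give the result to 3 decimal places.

First eliminate the h term (factor 2^1 = 2):
  B₁ = (2·2.56569 − 3.30291)/1 = 1.82847
  B₂ = (2·2.20118 − 2.56569)/1 = 1.83667
Then eliminate the h^3 term (factor 2^3 = 8):
  (8·1.83667 − 1.82847)/7 = 1.83784

1.838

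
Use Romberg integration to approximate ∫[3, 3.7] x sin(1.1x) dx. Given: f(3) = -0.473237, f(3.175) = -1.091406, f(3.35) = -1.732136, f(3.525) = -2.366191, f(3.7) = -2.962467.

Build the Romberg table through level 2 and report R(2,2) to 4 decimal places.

R(0,0) (trapezoid, 1 panel, h=0.7000): -1.202496
R(1,0) (trapezoid, 2 panels, h=0.3500): -1.207496
R(2,0) (trapezoid, 4 panels, h=0.1750): -1.208827
R(1,1) = -1.207496 + (-1.207496 − (-1.202496))/3 = -1.209163
R(2,1) = -1.208827 + (-1.208827 − (-1.207496))/3 = -1.209271
R(2,2) = -1.209271 + (-1.209271 − (-1.209163))/15 = -1.209278

-1.2093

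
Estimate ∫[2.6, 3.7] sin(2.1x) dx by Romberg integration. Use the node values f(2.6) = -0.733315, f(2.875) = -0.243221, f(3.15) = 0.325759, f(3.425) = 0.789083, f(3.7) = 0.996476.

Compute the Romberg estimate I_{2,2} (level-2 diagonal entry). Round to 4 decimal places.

I_{0,0} (trapezoid, 1 panel, h=1.1000): 0.144739
I_{1,0} (trapezoid, 2 panels, h=0.5500): 0.251537
I_{2,0} (trapezoid, 4 panels, h=0.2750): 0.275880
I_{1,1} = 0.251537 + (0.251537 − 0.144739)/3 = 0.287136
I_{2,1} = 0.275880 + (0.275880 − 0.251537)/3 = 0.283994
I_{2,2} = 0.283994 + (0.283994 − 0.287136)/15 = 0.283785

0.2838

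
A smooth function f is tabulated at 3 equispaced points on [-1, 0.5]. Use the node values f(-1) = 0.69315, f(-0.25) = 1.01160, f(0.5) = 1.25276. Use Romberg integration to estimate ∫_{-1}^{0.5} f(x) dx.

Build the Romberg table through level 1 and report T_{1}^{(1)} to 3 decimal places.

T_{0}^{(0)} (trapezoid, 1 panel, h=1.5000): 1.45943
T_{1}^{(0)} (trapezoid, 2 panels, h=0.7500): 1.48842
T_{1}^{(1)} = 1.48842 + (1.48842 − 1.45943)/3 = 1.49808

1.498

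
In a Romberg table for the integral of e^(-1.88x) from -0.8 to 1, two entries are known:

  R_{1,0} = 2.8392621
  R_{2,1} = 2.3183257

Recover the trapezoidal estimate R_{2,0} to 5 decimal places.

From R_{2,1} = (4·R_{2,0} − R_{1,0})/3, solve for R_{2,0}:
4·R_{2,0} = 3·2.3183257 + 2.8392621 = 9.7942392
R_{2,0} = 2.4485598

2.44856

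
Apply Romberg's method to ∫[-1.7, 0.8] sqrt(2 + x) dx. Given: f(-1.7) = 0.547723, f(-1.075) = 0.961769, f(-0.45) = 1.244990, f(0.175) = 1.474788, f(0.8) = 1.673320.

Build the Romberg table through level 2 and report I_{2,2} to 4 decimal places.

3.0127

I_{0,0} (trapezoid, 1 panel, h=2.5000): 2.776304
I_{1,0} (trapezoid, 2 panels, h=1.2500): 2.944389
I_{2,0} (trapezoid, 4 panels, h=0.6250): 2.995043
I_{1,1} = 2.944389 + (2.944389 − 2.776304)/3 = 3.000417
I_{2,1} = 2.995043 + (2.995043 − 2.944389)/3 = 3.011928
I_{2,2} = 3.011928 + (3.011928 − 3.000417)/15 = 3.012695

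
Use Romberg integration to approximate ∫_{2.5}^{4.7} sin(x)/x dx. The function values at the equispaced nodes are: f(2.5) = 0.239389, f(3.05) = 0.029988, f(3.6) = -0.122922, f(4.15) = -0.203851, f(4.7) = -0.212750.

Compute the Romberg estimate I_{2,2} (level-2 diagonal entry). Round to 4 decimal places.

-0.1675

I_{0,0} (trapezoid, 1 panel, h=2.2000): 0.029303
I_{1,0} (trapezoid, 2 panels, h=1.1000): -0.120563
I_{2,0} (trapezoid, 4 panels, h=0.5500): -0.155906
I_{1,1} = -0.120563 + (-0.120563 − 0.029303)/3 = -0.170518
I_{2,1} = -0.155906 + (-0.155906 − (-0.120563))/3 = -0.167687
I_{2,2} = -0.167687 + (-0.167687 − (-0.170518))/15 = -0.167498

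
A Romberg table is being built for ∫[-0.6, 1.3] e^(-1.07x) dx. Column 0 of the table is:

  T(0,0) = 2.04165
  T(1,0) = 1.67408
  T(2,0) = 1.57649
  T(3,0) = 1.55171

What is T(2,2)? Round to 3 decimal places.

1.543

T(1,1) = (4·1.67408 − 2.04165) / 3 = 1.55156
T(2,1) = (4·1.57649 − 1.67408) / 3 = 1.54396
T(2,2) = 1.54396 + (1.54396 − 1.55156)/15 = 1.54345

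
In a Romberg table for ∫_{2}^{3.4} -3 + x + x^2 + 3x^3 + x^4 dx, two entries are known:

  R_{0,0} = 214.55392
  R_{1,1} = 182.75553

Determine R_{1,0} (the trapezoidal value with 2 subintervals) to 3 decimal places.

190.705

From R_{1,1} = (4·R_{1,0} − R_{0,0})/3, solve for R_{1,0}:
4·R_{1,0} = 3·182.75553 + 214.55392 = 762.82051
R_{1,0} = 190.70513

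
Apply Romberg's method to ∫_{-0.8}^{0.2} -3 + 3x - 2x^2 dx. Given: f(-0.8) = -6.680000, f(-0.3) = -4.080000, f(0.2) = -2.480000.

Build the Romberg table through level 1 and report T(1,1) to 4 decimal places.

-4.2467

T(0,0) (trapezoid, 1 panel, h=1.0000): -4.580000
T(1,0) (trapezoid, 2 panels, h=0.5000): -4.330000
T(1,1) = -4.330000 + (-4.330000 − (-4.580000))/3 = -4.246667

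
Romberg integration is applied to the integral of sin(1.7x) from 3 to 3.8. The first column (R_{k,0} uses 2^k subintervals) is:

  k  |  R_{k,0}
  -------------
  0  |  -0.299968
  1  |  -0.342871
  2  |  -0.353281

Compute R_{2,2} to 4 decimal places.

Richardson extrapolation on the trapezoidal column (denominator 4−1=3):
R_{1,1} = -0.342871 + (-0.342871 − (-0.299968))/3 = -0.357172
R_{2,1} = (4·(-0.353281) − (-0.342871)) / 3 = -0.356751
R_{2,2} = -0.356751 + (-0.356751 − (-0.357172))/15 = -0.356723
(Column j=1 coincides with Simpson's rule on the same nodes.)

-0.3567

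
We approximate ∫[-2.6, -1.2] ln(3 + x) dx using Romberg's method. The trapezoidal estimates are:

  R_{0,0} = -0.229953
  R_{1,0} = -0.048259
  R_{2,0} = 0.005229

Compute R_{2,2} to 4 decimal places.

0.0238

Richardson extrapolation on the trapezoidal column (denominator 4−1=3):
R_{1,1} = -0.048259 + (-0.048259 − (-0.229953))/3 = 0.012306
R_{2,1} = (4·0.005229 − (-0.048259)) / 3 = 0.023058
R_{2,2} = (16·0.023058 − 0.012306) / 15 = 0.023775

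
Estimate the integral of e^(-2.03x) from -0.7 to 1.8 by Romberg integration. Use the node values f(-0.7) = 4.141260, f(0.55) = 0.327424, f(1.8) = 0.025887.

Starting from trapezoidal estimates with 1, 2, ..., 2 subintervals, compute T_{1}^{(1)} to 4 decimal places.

2.2820

T_{0}^{(0)} (trapezoid, 1 panel, h=2.5000): 5.208934
T_{1}^{(0)} (trapezoid, 2 panels, h=1.2500): 3.013747
T_{1}^{(1)} = 3.013747 + (3.013747 − 5.208934)/3 = 2.282018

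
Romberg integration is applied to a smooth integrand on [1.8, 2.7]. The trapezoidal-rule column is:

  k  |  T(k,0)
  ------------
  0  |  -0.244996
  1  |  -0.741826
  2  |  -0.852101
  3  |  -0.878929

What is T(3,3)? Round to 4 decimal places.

-0.8878

Richardson extrapolation on the trapezoidal column (denominator 4−1=3):
T(1,1) = (4·(-0.741826) − (-0.244996)) / 3 = -0.907436
T(2,1) = -0.852101 + (-0.852101 − (-0.741826))/3 = -0.888859
T(3,1) = (4·(-0.878929) − (-0.852101)) / 3 = -0.887872
T(2,2) = -0.888859 + (-0.888859 − (-0.907436))/15 = -0.887621
T(3,2) = -0.887872 + (-0.887872 − (-0.888859))/15 = -0.887806
T(3,3) = (64·(-0.887806) − (-0.887621)) / 63 = -0.887809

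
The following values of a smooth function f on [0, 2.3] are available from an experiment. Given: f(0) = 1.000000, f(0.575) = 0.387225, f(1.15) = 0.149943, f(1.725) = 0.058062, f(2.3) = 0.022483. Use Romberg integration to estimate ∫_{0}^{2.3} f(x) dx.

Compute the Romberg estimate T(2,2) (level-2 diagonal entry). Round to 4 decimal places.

T(0,0) (trapezoid, 1 panel, h=2.3000): 1.175855
T(1,0) (trapezoid, 2 panels, h=1.1500): 0.760362
T(2,0) (trapezoid, 4 panels, h=0.5750): 0.636221
T(1,1) = 0.760362 + (0.760362 − 1.175855)/3 = 0.621864
T(2,1) = 0.636221 + (0.636221 − 0.760362)/3 = 0.594841
T(2,2) = 0.594841 + (0.594841 − 0.621864)/15 = 0.593039

0.5930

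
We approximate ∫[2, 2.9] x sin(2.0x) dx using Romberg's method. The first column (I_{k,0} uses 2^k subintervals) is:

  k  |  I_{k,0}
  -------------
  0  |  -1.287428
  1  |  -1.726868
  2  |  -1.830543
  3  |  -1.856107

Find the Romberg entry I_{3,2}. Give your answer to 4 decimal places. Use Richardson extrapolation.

-1.8646

I_{2,1} = -1.830543 + (-1.830543 − (-1.726868))/3 = -1.865101
I_{3,1} = (4·(-1.856107) − (-1.830543)) / 3 = -1.864628
I_{3,2} = -1.864628 + (-1.864628 − (-1.865101))/15 = -1.864596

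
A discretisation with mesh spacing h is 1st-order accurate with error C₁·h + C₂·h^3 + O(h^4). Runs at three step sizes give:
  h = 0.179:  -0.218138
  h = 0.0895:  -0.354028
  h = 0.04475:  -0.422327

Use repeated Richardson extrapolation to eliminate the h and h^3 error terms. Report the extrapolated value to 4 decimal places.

First eliminate the h term (factor 2^1 = 2):
  B₁ = (2·(-0.354028) − (-0.218138))/1 = -0.489918
  B₂ = (2·(-0.422327) − (-0.354028))/1 = -0.490626
Then eliminate the h^3 term (factor 2^3 = 8):
  (8·(-0.490626) − (-0.489918))/7 = -0.490727

-0.4907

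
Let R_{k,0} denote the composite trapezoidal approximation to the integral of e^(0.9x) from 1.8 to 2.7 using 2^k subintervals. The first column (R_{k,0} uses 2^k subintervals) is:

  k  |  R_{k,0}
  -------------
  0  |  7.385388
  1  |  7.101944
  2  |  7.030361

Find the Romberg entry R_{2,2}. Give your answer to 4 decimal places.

R_{1,1} = (4·7.101944 − 7.385388) / 3 = 7.007463
R_{2,1} = 7.030361 + (7.030361 − 7.101944)/3 = 7.006500
R_{2,2} = (16·7.006500 − 7.007463) / 15 = 7.006436

7.0064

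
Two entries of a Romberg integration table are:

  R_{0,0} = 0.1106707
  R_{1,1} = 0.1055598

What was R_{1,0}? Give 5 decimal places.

From R_{1,1} = (4·R_{1,0} − R_{0,0})/3, solve for R_{1,0}:
4·R_{1,0} = 3·0.1055598 + 0.1106707 = 0.4273501
R_{1,0} = 0.1068375

0.10684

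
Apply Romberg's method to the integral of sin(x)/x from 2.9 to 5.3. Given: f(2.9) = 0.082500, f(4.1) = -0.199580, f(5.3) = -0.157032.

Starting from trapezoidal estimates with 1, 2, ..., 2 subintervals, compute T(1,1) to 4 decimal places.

T(0,0) (trapezoid, 1 panel, h=2.4000): -0.089438
T(1,0) (trapezoid, 2 panels, h=1.2000): -0.284215
T(1,1) = -0.284215 + (-0.284215 − (-0.089438))/3 = -0.349141

-0.3491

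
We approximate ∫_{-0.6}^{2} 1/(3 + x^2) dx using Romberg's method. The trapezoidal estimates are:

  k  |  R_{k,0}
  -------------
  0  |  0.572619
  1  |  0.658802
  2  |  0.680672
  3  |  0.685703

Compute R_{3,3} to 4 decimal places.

0.6873

Richardson extrapolation on the trapezoidal column (denominator 4−1=3):
R_{1,1} = 0.658802 + (0.658802 − 0.572619)/3 = 0.687530
R_{2,1} = (4·0.680672 − 0.658802) / 3 = 0.687962
R_{3,1} = (4·0.685703 − 0.680672) / 3 = 0.687380
R_{2,2} = 0.687962 + (0.687962 − 0.687530)/15 = 0.687991
R_{3,2} = 0.687380 + (0.687380 − 0.687962)/15 = 0.687341
R_{3,3} = 0.687341 + (0.687341 − 0.687991)/63 = 0.687331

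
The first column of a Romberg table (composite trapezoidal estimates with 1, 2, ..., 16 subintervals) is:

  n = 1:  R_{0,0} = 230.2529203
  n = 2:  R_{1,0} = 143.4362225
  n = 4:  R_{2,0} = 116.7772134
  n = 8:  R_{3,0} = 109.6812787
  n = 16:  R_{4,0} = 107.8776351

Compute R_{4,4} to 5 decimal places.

R_{1,1} = (4·143.4362225 − 230.2529203) / 3 = 114.4973232
R_{2,1} = 116.7772134 + (116.7772134 − 143.4362225)/3 = 107.8908770
R_{3,1} = (4·109.6812787 − 116.7772134) / 3 = 107.3159671
R_{4,1} = 107.8776351 + (107.8776351 − 109.6812787)/3 = 107.2764206
R_{2,2} = (16·107.8908770 − 114.4973232) / 15 = 107.4504473
R_{3,2} = 107.3159671 + (107.3159671 − 107.8908770)/15 = 107.2776398
R_{4,2} = (16·107.2764206 − 107.3159671) / 15 = 107.2737842
R_{3,3} = 107.2776398 + (107.2776398 − 107.4504473)/63 = 107.2748968
R_{4,3} = 107.2737842 + (107.2737842 − 107.2776398)/63 = 107.2737230
R_{4,4} = 107.2737230 + (107.2737230 − 107.2748968)/255 = 107.2737184

107.27372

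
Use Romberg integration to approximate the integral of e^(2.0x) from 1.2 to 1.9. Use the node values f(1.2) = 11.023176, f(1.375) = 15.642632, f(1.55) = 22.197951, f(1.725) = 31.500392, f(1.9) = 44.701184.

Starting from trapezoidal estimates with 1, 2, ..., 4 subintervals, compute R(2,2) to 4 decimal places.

R(0,0) (trapezoid, 1 panel, h=0.7000): 19.503526
R(1,0) (trapezoid, 2 panels, h=0.3500): 17.521046
R(2,0) (trapezoid, 4 panels, h=0.1750): 17.010552
R(1,1) = 17.521046 + (17.521046 − 19.503526)/3 = 16.860219
R(2,1) = 17.010552 + (17.010552 − 17.521046)/3 = 16.840387
R(2,2) = 16.840387 + (16.840387 − 16.860219)/15 = 16.839065

16.8391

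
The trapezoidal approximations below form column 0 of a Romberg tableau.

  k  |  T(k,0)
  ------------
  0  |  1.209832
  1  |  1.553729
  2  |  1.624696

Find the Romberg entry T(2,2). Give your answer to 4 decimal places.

1.6470

Richardson extrapolation on the trapezoidal column (denominator 4−1=3):
T(1,1) = 1.553729 + (1.553729 − 1.209832)/3 = 1.668361
T(2,1) = (4·1.624696 − 1.553729) / 3 = 1.648352
T(2,2) = (16·1.648352 − 1.668361) / 15 = 1.647018
(Column j=1 coincides with Simpson's rule on the same nodes.)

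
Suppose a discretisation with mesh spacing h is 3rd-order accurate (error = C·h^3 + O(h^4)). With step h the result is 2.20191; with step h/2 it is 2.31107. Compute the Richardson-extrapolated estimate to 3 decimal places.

2.327

Extrapolated value = (8·A(h/2) − A(h)) / (8 − 1)
= (8·2.31107 − 2.20191) / 7
= 16.28665 / 7 = 2.32666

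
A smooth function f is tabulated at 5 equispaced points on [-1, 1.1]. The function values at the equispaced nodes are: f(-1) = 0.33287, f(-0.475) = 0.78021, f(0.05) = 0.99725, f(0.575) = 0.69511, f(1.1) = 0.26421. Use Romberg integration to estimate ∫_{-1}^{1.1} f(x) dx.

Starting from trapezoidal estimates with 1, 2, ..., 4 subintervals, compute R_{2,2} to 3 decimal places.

1.478

R_{0,0} (trapezoid, 1 panel, h=2.1000): 0.62693
R_{1,0} (trapezoid, 2 panels, h=1.0500): 1.36058
R_{2,0} (trapezoid, 4 panels, h=0.5250): 1.45483
R_{1,1} = 1.36058 + (1.36058 − 0.62693)/3 = 1.60513
R_{2,1} = 1.45483 + (1.45483 − 1.36058)/3 = 1.48625
R_{2,2} = 1.48625 + (1.48625 − 1.60513)/15 = 1.47832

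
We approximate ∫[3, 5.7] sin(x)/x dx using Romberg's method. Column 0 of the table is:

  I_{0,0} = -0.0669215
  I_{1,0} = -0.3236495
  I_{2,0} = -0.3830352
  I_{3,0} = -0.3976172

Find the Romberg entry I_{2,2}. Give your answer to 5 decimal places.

Richardson extrapolation on the trapezoidal column (denominator 4−1=3):
I_{1,1} = (4·(-0.3236495) − (-0.0669215)) / 3 = -0.4092255
I_{2,1} = (4·(-0.3830352) − (-0.3236495)) / 3 = -0.4028304
I_{2,2} = (16·(-0.4028304) − (-0.4092255)) / 15 = -0.4024041

-0.40240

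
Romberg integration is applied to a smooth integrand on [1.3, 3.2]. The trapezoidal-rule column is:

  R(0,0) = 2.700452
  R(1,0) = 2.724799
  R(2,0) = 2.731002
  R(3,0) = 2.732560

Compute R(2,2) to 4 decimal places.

2.7331

R(1,1) = (4·2.724799 − 2.700452) / 3 = 2.732915
R(2,1) = (4·2.731002 − 2.724799) / 3 = 2.733070
R(2,2) = 2.733070 + (2.733070 − 2.732915)/15 = 2.733080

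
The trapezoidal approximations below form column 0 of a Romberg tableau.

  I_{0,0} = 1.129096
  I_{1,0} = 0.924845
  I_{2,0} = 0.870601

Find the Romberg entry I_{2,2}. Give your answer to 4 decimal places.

0.8522

Richardson extrapolation on the trapezoidal column (denominator 4−1=3):
I_{1,1} = (4·0.924845 − 1.129096) / 3 = 0.856761
I_{2,1} = (4·0.870601 − 0.924845) / 3 = 0.852520
I_{2,2} = 0.852520 + (0.852520 − 0.856761)/15 = 0.852237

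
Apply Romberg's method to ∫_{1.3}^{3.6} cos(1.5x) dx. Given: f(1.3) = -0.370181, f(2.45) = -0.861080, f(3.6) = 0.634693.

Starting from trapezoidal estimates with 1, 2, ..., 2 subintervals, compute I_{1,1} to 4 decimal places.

-1.2189

I_{0,0} (trapezoid, 1 panel, h=2.3000): 0.304189
I_{1,0} (trapezoid, 2 panels, h=1.1500): -0.838148
I_{1,1} = -0.838148 + (-0.838148 − 0.304189)/3 = -1.218927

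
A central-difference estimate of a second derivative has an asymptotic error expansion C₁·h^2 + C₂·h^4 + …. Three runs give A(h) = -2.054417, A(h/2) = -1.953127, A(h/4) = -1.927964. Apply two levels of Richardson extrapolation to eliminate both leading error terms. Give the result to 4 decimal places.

First eliminate the h^2 term (factor 2^2 = 4):
  B₁ = (4·(-1.953127) − (-2.054417))/3 = -1.919364
  B₂ = (4·(-1.927964) − (-1.953127))/3 = -1.919576
Then eliminate the h^4 term (factor 2^4 = 16):
  (16·(-1.919576) − (-1.919364))/15 = -1.919590

-1.9196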